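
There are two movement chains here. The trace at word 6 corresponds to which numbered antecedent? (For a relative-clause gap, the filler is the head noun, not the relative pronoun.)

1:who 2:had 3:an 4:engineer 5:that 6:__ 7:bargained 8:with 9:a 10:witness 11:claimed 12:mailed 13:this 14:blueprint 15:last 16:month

4

The marked gap is inside the relative clause, the subject of "bargained".
Its filler is the head noun "engineer" (via "that"), at word 4.
(The other dependency links word 1 to a gap after word 11.)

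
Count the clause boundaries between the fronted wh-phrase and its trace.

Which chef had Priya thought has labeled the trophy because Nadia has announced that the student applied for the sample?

1

"which chef" is extracted from the subject of "labeled".
Boundaries crossed, outermost first: [Ø] — 1 in total.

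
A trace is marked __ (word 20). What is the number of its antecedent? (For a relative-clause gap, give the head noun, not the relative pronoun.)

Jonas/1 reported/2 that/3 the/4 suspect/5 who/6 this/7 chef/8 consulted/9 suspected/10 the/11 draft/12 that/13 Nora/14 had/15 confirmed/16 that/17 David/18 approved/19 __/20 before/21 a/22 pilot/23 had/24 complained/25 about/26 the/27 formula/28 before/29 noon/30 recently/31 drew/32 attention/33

The gap at 20 is the object of "approved", inside a relative clause.
The relative pronoun is "that" (word 13); it is bound by the head noun immediately before it.
Its filler is the head noun "draft", at word 12.

12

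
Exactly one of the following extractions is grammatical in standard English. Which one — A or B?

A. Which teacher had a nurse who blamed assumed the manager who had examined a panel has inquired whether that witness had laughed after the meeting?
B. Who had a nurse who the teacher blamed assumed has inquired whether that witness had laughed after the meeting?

In A, the wh-phrase is extracted from inside a complex-NP island (relative clause) (introduced by "who"), which blocks movement.
In B, the extraction path crosses only that-complement boundaries, which are transparent.
So B is grammatical.

B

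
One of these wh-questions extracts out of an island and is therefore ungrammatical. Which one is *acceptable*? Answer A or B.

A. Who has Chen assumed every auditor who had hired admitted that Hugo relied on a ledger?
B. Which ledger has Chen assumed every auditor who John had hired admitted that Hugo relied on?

In A, the wh-phrase is extracted from inside a complex-NP island (relative clause) (introduced by "who"), which blocks movement.
In B, the extraction path crosses only that-complement boundaries, which are transparent.
So B is grammatical.

B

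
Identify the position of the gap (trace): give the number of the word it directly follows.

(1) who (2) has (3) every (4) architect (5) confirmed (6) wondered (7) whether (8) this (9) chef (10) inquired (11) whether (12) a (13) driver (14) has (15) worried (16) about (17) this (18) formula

5

The displaced element is "who" (word 1).
It is linked across 1 clause boundary (Ø).
It functions as the subject of "wondered", so the gap sits immediately after word 5 ("confirmed").
Base order: Every architect has confirmed that who wondered whether this chef inquired whether a driver has worried about this formula.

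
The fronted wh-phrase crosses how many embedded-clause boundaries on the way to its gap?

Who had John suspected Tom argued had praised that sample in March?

"who" is extracted from the subject of "praised".
Boundaries crossed, outermost first: [Ø], [Ø] — 2 in total.

2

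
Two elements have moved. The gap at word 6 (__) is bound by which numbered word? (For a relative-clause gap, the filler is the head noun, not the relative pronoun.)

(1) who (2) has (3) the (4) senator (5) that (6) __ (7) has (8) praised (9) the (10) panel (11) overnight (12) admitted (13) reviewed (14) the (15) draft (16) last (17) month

4

The marked gap is inside the relative clause, the subject of "praised".
Its filler is the head noun "senator" (via "that"), at word 4.
(The other dependency links word 1 to a gap after word 12.)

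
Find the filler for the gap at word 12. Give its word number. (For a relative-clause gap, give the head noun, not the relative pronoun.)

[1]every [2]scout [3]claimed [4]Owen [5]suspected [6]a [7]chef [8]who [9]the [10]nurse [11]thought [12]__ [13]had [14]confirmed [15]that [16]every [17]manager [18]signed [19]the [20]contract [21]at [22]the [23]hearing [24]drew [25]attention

The gap at 12 is the subject of "confirmed", inside a relative clause.
The relative pronoun is "who" (word 8); it is bound by the head noun immediately before it.
Its filler is the head noun "chef", at word 7.

7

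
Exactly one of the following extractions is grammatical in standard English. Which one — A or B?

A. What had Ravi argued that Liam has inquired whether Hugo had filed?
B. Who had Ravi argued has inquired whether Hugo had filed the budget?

B

In A, the wh-phrase is extracted from inside a wh-island (introduced by "whether"), which blocks movement.
In B, the extraction path crosses only that-complement boundaries, which are transparent.
So B is grammatical.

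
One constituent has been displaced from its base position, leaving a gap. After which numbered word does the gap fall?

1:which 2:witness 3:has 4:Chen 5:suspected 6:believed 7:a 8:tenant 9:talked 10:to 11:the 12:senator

5

The displaced element is "which witness" (word 2).
It is linked across 1 clause boundary (Ø).
It functions as the subject of "believed", so the gap sits immediately after word 5 ("suspected").
Base order: Chen has suspected which witness believed a tenant talked to the senator.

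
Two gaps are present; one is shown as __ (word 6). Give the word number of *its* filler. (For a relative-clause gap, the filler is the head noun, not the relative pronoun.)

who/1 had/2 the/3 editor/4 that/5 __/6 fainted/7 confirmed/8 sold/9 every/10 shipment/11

4

The marked gap is inside the relative clause, the subject of "fainted".
Its filler is the head noun "editor" (via "that"), at word 4.
(The other dependency links word 1 to a gap after word 8.)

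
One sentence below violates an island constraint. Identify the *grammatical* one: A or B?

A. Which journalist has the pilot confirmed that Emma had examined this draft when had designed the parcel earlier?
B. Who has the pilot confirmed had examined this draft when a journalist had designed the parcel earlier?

In A, the wh-phrase is extracted from inside an adjunct island (introduced by "when"), which blocks movement.
In B, the extraction path crosses only that-complement boundaries, which are transparent.
So B is grammatical.

B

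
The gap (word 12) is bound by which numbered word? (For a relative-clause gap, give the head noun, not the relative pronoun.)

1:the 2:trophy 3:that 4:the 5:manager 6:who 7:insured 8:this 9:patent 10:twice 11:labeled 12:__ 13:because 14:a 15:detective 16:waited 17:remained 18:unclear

2

The gap at 12 is the object of "labeled", inside a relative clause.
The relative pronoun is "that" (word 3); it is bound by the head noun immediately before it.
Its filler is the head noun "trophy", at word 2.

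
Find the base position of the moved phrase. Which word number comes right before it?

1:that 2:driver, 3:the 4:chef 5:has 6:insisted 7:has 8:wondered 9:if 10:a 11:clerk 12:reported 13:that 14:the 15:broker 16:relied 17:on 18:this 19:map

6

The displaced element is "that driver" (word 2).
It is linked across 1 clause boundary (Ø).
It functions as the subject of "wondered", so the gap sits immediately after word 6 ("insisted").
Base order: The chef has insisted that that driver has wondered if a clerk reported that the broker relied on this map.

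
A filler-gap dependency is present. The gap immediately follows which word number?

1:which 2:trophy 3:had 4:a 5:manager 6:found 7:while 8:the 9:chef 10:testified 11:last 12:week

The displaced element is "which trophy" (word 2).
It functions as the direct object of "found", so the gap sits immediately after word 6 ("found").
Base order: A manager had found which trophy while the chef testified last week.

6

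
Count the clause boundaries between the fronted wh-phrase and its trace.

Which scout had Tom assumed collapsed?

"which scout" is extracted from the subject of "collapsed".
Boundaries crossed, outermost first: [Ø] — 1 in total.

1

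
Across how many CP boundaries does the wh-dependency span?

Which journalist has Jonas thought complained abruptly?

"which journalist" is extracted from the subject of "complained".
Boundaries crossed, outermost first: [Ø] — 1 in total.

1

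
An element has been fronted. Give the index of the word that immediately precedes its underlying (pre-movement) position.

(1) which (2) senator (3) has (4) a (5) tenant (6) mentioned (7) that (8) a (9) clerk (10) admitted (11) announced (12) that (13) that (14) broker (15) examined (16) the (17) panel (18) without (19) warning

10

The displaced element is "which senator" (word 2).
It is linked across 2 clause boundaries (that → Ø).
It functions as the subject of "announced", so the gap sits immediately after word 10 ("admitted").
Base order: A tenant has mentioned that a clerk admitted that which senator announced that that broker examined the panel without warning.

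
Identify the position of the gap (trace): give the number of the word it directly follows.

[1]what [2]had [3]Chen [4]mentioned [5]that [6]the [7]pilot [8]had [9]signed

The displaced element is "what" (word 1).
It is linked across 1 clause boundary (that).
It functions as the direct object of "signed", so the gap sits immediately after word 9 ("signed").
Base order: Chen had mentioned that the pilot had signed what.

9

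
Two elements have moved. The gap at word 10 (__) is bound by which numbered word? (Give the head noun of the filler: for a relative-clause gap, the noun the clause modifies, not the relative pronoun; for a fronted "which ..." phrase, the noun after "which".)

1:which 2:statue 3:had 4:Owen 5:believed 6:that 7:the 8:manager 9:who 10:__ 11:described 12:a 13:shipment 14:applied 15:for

The marked gap is inside the relative clause, the subject of "described".
Its filler is the head noun "manager" (via "who"), at word 8.
(The other dependency links word 2 to a gap after word 15.)

8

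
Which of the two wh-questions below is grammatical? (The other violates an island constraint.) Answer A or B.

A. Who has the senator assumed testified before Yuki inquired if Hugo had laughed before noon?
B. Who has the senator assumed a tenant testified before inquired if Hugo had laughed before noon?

In B, the wh-phrase is extracted from inside an adjunct island (introduced by "before"), which blocks movement.
In A, the extraction path crosses only that-complement boundaries, which are transparent.
So A is grammatical.

A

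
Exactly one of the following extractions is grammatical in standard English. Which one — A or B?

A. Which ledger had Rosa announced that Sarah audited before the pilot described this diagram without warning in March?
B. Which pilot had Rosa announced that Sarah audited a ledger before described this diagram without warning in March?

A

In B, the wh-phrase is extracted from inside an adjunct island (introduced by "before"), which blocks movement.
In A, the extraction path crosses only that-complement boundaries, which are transparent.
So A is grammatical.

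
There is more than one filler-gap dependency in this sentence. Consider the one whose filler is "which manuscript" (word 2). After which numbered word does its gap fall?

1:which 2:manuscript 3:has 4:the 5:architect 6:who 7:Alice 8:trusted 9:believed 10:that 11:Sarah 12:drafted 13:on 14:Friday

12

The displaced element is "which manuscript" (word 2).
It is linked across 1 clause boundary (that).
It functions as the direct object of "drafted", so the gap sits immediately after word 12 ("drafted").
Base order: The architect who Alice trusted has believed that Sarah drafted which manuscript on Friday.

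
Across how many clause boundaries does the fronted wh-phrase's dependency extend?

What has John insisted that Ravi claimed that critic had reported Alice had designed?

3

"what" is extracted from the object of "designed".
Boundaries crossed, outermost first: [that], [Ø], [Ø] — 3 in total.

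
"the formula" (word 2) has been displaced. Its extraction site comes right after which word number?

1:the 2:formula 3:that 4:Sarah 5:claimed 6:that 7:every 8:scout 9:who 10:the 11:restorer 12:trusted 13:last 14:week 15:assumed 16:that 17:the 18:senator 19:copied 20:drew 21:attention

The displaced element is "the formula" (word 2).
It is linked across 2 clause boundaries (that → that).
It functions as the direct object of "copied", so the gap sits immediately after word 19 ("copied").
Base order: Sarah claimed that every scout who the restorer trusted last week assumed that the senator copied the formula.

19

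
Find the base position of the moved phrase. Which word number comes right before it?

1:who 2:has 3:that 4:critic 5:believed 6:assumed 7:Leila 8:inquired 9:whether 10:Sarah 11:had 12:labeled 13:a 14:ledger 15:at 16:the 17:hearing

5

The displaced element is "who" (word 1).
It is linked across 1 clause boundary (Ø).
It functions as the subject of "assumed", so the gap sits immediately after word 5 ("believed").
Base order: That critic has believed that who assumed Leila inquired whether Sarah had labeled a ledger at the hearing.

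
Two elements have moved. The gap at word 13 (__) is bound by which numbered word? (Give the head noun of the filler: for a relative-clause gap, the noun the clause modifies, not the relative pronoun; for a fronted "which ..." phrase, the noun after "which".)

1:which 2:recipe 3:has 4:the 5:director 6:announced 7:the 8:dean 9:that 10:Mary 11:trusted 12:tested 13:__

The marked gap is the direct object of "tested".
Its filler is the fronted wh-phrase "which recipe", at word 2.
(The other dependency links word 8 to a gap after word 11.)

2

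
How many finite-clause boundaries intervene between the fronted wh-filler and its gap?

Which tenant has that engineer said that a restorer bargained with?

1

"which tenant" is extracted from the PP object of "bargained".
Boundaries crossed, outermost first: [that] — 1 in total.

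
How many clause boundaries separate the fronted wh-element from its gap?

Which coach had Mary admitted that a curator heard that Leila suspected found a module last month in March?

"which coach" is extracted from the subject of "found".
Boundaries crossed, outermost first: [that], [that], [Ø] — 3 in total.

3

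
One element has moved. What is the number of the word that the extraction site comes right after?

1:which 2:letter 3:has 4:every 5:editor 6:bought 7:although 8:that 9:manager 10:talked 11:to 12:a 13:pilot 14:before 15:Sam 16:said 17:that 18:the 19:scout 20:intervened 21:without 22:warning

The displaced element is "which letter" (word 2).
It functions as the direct object of "bought", so the gap sits immediately after word 6 ("bought").
Base order: Every editor has bought which letter although that manager talked to a pilot before Sam said that the scout intervened without warning.

6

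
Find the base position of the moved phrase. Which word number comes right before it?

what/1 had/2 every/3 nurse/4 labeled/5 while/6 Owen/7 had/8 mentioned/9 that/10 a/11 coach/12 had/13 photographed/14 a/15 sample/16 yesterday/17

5

The displaced element is "what" (word 1).
It functions as the direct object of "labeled", so the gap sits immediately after word 5 ("labeled").
Base order: Every nurse had labeled what while Owen had mentioned that a coach had photographed a sample yesterday.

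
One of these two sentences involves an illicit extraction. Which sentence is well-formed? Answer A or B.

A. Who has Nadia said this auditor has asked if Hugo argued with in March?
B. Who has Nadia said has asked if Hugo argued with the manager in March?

B

In A, the wh-phrase is extracted from inside a wh-island (introduced by "if"), which blocks movement.
In B, the extraction path crosses only that-complement boundaries, which are transparent.
So B is grammatical.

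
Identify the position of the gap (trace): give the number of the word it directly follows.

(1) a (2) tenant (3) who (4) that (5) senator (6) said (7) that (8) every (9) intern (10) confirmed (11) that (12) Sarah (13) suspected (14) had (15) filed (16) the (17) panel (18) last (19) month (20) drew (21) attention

13

The displaced element is "a tenant" (word 2).
It is linked across 3 clause boundaries (that → that → Ø).
It functions as the subject of "filed", so the gap sits immediately after word 13 ("suspected").
Base order: That senator said that every intern confirmed that Sarah suspected that a tenant had filed the panel last month.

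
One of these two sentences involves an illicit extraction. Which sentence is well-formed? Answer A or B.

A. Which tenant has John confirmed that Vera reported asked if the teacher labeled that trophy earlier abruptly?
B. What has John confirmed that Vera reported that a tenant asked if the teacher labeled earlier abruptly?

A

In B, the wh-phrase is extracted from inside a wh-island (introduced by "if"), which blocks movement.
In A, the extraction path crosses only that-complement boundaries, which are transparent.
So A is grammatical.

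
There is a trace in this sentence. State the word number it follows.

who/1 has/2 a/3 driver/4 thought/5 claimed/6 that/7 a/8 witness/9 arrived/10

5

The displaced element is "who" (word 1).
It is linked across 1 clause boundary (Ø).
It functions as the subject of "claimed", so the gap sits immediately after word 5 ("thought").
Base order: A driver has thought that who claimed that a witness arrived.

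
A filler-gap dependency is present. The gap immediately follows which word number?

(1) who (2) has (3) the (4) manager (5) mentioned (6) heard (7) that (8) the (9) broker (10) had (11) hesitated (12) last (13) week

5

The displaced element is "who" (word 1).
It is linked across 1 clause boundary (Ø).
It functions as the subject of "heard", so the gap sits immediately after word 5 ("mentioned").
Base order: The manager has mentioned that who heard that the broker had hesitated last week.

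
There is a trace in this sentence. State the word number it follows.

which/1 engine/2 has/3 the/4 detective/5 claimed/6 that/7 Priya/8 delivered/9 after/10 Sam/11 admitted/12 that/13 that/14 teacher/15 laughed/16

9

The displaced element is "which engine" (word 2).
It is linked across 1 clause boundary (that).
It functions as the direct object of "delivered", so the gap sits immediately after word 9 ("delivered").
Base order: The detective has claimed that Priya delivered which engine after Sam admitted that that teacher laughed.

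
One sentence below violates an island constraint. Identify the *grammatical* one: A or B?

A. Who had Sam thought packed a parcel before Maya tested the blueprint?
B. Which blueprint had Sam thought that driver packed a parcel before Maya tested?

A

In B, the wh-phrase is extracted from inside an adjunct island (introduced by "before"), which blocks movement.
In A, the extraction path crosses only that-complement boundaries, which are transparent.
So A is grammatical.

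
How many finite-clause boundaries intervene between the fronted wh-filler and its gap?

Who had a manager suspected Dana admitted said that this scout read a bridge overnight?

2

"who" is extracted from the subject of "said".
Boundaries crossed, outermost first: [Ø], [Ø] — 2 in total.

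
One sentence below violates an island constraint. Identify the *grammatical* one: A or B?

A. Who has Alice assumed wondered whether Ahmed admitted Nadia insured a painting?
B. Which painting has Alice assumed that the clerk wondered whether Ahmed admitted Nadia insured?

A

In B, the wh-phrase is extracted from inside a wh-island (introduced by "whether"), which blocks movement.
In A, the extraction path crosses only that-complement boundaries, which are transparent.
So A is grammatical.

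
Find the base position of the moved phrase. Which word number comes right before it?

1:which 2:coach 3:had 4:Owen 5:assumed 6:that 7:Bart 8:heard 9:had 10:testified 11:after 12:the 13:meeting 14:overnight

8

The displaced element is "which coach" (word 2).
It is linked across 2 clause boundaries (that → Ø).
It functions as the subject of "testified", so the gap sits immediately after word 8 ("heard").
Base order: Owen had assumed that Bart heard that which coach had testified after the meeting overnight.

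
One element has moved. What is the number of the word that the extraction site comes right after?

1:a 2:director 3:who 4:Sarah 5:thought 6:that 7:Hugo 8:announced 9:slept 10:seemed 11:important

8

The displaced element is "a director" (word 2).
It is linked across 2 clause boundaries (that → Ø).
It functions as the subject of "slept", so the gap sits immediately after word 8 ("announced").
Base order: Sarah thought that Hugo announced a director slept.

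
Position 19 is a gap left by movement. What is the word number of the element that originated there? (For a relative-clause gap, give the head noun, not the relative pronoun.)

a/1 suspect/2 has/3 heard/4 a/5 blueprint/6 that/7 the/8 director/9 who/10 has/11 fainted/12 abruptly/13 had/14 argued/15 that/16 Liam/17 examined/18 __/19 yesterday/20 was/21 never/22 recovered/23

The gap at 19 is the object of "examined", inside a relative clause.
The relative pronoun is "that" (word 7); it is bound by the head noun immediately before it.
Its filler is the head noun "blueprint", at word 6.

6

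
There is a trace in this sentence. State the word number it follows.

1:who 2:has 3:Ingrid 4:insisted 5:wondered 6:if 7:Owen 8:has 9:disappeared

The displaced element is "who" (word 1).
It is linked across 1 clause boundary (Ø).
It functions as the subject of "wondered", so the gap sits immediately after word 4 ("insisted").
Base order: Ingrid has insisted that who wondered if Owen has disappeared.

4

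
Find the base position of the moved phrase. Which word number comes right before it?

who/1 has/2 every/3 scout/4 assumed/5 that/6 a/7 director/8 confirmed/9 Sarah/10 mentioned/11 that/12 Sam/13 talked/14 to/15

15

The displaced element is "who" (word 1).
It is linked across 3 clause boundaries (that → Ø → that).
It functions as the object of the preposition "to" of "talked", so the gap sits immediately after word 15 ("to").
Base order: Every scout has assumed that a director confirmed Sarah mentioned that Sam talked to who.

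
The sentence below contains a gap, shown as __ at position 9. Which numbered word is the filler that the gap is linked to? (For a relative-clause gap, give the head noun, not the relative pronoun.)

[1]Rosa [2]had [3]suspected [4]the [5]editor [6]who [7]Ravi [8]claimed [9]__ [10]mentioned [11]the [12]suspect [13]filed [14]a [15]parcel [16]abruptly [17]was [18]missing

The gap at 9 is the subject of "mentioned", inside a relative clause.
The relative pronoun is "who" (word 6); it is bound by the head noun immediately before it.
Its filler is the head noun "editor", at word 5.

5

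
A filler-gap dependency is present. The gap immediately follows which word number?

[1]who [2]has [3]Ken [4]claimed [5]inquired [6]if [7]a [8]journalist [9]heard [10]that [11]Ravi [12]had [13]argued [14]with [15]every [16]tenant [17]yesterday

The displaced element is "who" (word 1).
It is linked across 1 clause boundary (Ø).
It functions as the subject of "inquired", so the gap sits immediately after word 4 ("claimed").
Base order: Ken has claimed that who inquired if a journalist heard that Ravi had argued with every tenant yesterday.

4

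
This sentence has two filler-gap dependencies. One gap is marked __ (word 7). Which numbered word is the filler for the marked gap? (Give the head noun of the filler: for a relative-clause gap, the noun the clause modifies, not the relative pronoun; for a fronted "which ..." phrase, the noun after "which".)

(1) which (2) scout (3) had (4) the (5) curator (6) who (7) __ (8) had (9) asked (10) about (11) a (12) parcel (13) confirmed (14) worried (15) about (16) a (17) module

5

The marked gap is inside the relative clause, the subject of "asked".
Its filler is the head noun "curator" (via "who"), at word 5.
(The other dependency links word 2 to a gap after word 13.)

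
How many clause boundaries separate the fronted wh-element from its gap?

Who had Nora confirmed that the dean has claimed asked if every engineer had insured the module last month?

"who" is extracted from the subject of "asked".
Boundaries crossed, outermost first: [that], [Ø] — 2 in total.

2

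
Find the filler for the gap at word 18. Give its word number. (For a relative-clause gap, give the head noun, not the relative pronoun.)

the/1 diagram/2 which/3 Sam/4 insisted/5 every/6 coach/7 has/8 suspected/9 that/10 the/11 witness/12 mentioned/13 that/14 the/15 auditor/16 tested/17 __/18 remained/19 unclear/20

2

The gap at 18 is the object of "tested", inside a relative clause.
The relative pronoun is "which" (word 3); it is bound by the head noun immediately before it.
Its filler is the head noun "diagram", at word 2.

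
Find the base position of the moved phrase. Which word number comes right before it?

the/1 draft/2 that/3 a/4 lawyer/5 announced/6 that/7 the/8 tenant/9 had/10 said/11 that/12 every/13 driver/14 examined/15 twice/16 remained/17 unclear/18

15

The displaced element is "the draft" (word 2).
It is linked across 2 clause boundaries (that → that).
It functions as the direct object of "examined", so the gap sits immediately after word 15 ("examined").
Base order: A lawyer announced that the tenant had said that every driver examined the draft twice.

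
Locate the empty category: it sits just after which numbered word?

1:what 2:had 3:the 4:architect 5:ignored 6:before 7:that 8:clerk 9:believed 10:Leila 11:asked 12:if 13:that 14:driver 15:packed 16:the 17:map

The displaced element is "what" (word 1).
It functions as the direct object of "ignored", so the gap sits immediately after word 5 ("ignored").
Base order: The architect had ignored what before that clerk believed Leila asked if that driver packed the map.

5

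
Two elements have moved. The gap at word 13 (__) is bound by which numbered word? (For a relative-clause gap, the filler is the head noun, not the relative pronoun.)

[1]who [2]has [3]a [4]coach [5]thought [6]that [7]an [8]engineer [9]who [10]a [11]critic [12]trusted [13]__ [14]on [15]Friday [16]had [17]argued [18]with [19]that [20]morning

The marked gap is inside the relative clause, the direct object of "trusted".
Its filler is the head noun "engineer" (via "who"), at word 8.
(The other dependency links word 1 to a gap after word 18.)

8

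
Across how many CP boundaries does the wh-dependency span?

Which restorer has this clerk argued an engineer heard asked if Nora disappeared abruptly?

"which restorer" is extracted from the subject of "asked".
Boundaries crossed, outermost first: [Ø], [Ø] — 2 in total.

2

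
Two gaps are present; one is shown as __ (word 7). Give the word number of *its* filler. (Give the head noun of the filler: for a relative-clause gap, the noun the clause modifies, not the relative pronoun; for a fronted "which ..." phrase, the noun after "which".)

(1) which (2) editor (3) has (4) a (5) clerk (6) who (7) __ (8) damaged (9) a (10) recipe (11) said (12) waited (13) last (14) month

5

The marked gap is inside the relative clause, the subject of "damaged".
Its filler is the head noun "clerk" (via "who"), at word 5.
(The other dependency links word 2 to a gap after word 11.)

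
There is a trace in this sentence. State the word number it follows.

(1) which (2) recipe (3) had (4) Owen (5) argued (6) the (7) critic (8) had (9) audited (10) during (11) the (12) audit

9

The displaced element is "which recipe" (word 2).
It is linked across 1 clause boundary (Ø).
It functions as the direct object of "audited", so the gap sits immediately after word 9 ("audited").
Base order: Owen had argued the critic had audited which recipe during the audit.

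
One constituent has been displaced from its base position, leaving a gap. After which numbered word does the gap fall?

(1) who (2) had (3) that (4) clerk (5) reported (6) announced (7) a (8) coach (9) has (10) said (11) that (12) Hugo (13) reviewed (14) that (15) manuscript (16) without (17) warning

The displaced element is "who" (word 1).
It is linked across 1 clause boundary (Ø).
It functions as the subject of "announced", so the gap sits immediately after word 5 ("reported").
Base order: That clerk had reported that who announced a coach has said that Hugo reviewed that manuscript without warning.

5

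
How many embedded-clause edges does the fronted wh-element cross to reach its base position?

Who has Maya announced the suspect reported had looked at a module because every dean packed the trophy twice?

2

"who" is extracted from the subject of "looked".
Boundaries crossed, outermost first: [Ø], [Ø] — 2 in total.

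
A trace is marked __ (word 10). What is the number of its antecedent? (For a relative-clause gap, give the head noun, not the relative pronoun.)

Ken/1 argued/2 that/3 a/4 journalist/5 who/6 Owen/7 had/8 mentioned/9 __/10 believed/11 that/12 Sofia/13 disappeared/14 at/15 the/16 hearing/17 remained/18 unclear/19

5

The gap at 10 is the subject of "believed", inside a relative clause.
The relative pronoun is "who" (word 6); it is bound by the head noun immediately before it.
Its filler is the head noun "journalist", at word 5.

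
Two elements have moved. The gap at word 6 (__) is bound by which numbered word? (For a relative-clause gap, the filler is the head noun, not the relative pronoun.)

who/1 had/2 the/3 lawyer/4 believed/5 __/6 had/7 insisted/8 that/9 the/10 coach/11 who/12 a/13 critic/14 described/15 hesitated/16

1

The marked gap is the subject of "insisted".
Its filler is the fronted wh-phrase "who", at word 1.
(The other dependency links word 11 to a gap after word 15.)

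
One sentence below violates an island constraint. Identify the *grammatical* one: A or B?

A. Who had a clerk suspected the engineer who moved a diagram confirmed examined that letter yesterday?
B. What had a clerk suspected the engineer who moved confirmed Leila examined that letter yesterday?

A

In B, the wh-phrase is extracted from inside a complex-NP island (relative clause) (introduced by "who"), which blocks movement.
In A, the extraction path crosses only that-complement boundaries, which are transparent.
So A is grammatical.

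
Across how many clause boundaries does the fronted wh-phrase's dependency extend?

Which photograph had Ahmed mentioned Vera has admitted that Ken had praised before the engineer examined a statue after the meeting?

2

"which photograph" is extracted from the object of "praised".
Boundaries crossed, outermost first: [Ø], [that] — 2 in total.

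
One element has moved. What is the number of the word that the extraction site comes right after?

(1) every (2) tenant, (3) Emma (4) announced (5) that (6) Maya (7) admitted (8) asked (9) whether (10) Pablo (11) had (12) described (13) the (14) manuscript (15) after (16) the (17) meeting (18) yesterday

7

The displaced element is "every tenant" (word 2).
It is linked across 2 clause boundaries (that → Ø).
It functions as the subject of "asked", so the gap sits immediately after word 7 ("admitted").
Base order: Emma announced that Maya admitted that every tenant asked whether Pablo had described the manuscript after the meeting yesterday.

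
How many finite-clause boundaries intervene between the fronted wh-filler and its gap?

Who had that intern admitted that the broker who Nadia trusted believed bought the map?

"who" is extracted from the subject of "bought".
Boundaries crossed, outermost first: [that], [Ø] — 2 in total.

2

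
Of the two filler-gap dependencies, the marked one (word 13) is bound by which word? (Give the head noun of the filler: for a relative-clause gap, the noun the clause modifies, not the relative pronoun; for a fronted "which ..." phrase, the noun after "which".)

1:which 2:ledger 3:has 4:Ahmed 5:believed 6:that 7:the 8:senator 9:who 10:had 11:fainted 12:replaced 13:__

2

The marked gap is the direct object of "replaced".
Its filler is the fronted wh-phrase "which ledger", at word 2.
(The other dependency links word 8 to a gap after word 9.)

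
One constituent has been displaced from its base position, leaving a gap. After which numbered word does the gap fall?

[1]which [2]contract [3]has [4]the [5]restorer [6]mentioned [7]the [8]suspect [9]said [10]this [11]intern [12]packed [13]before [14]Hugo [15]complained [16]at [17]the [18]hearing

The displaced element is "which contract" (word 2).
It is linked across 2 clause boundaries (Ø → Ø).
It functions as the direct object of "packed", so the gap sits immediately after word 12 ("packed").
Base order: The restorer has mentioned the suspect said this intern packed which contract before Hugo complained at the hearing.

12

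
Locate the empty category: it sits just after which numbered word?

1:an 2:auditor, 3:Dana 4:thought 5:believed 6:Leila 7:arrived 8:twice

The displaced element is "an auditor" (word 2).
It is linked across 1 clause boundary (Ø).
It functions as the subject of "believed", so the gap sits immediately after word 4 ("thought").
Base order: Dana thought that an auditor believed Leila arrived twice.

4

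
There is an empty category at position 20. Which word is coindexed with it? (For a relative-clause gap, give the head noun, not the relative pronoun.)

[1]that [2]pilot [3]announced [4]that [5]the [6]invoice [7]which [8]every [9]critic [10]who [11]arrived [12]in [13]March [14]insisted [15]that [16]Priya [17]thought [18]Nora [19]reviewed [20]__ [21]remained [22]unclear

6

The gap at 20 is the object of "reviewed", inside a relative clause.
The relative pronoun is "which" (word 7); it is bound by the head noun immediately before it.
Its filler is the head noun "invoice", at word 6.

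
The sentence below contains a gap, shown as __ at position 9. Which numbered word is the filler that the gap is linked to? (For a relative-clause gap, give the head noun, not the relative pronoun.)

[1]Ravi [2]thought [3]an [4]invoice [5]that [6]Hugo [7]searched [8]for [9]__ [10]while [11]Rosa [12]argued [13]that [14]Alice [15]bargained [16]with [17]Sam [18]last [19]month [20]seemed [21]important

4

The gap at 9 is the prepositional object of "searched", inside a relative clause.
The relative pronoun is "that" (word 5); it is bound by the head noun immediately before it.
Its filler is the head noun "invoice", at word 4.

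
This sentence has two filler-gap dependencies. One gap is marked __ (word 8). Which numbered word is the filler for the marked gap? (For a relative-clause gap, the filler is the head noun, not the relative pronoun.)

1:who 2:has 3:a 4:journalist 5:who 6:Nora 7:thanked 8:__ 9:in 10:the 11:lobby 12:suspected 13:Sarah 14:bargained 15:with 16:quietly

4

The marked gap is inside the relative clause, the direct object of "thanked".
Its filler is the head noun "journalist" (via "who"), at word 4.
(The other dependency links word 1 to a gap after word 15.)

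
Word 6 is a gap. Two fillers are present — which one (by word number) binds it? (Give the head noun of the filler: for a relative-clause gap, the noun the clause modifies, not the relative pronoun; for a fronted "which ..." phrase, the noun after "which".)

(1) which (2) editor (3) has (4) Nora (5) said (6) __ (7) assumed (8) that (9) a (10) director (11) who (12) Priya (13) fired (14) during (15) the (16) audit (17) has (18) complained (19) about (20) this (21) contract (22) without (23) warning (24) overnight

2

The marked gap is the subject of "assumed".
Its filler is the fronted wh-phrase "which editor", at word 2.
(The other dependency links word 10 to a gap after word 13.)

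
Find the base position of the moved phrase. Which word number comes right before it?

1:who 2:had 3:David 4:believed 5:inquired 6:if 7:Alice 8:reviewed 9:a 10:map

The displaced element is "who" (word 1).
It is linked across 1 clause boundary (Ø).
It functions as the subject of "inquired", so the gap sits immediately after word 4 ("believed").
Base order: David had believed that who inquired if Alice reviewed a map.

4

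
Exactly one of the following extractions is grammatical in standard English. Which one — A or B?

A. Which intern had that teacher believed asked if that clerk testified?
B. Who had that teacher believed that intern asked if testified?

A

In B, the wh-phrase is extracted from inside a wh-island (introduced by "if"), which blocks movement.
In A, the extraction path crosses only that-complement boundaries, which are transparent.
So A is grammatical.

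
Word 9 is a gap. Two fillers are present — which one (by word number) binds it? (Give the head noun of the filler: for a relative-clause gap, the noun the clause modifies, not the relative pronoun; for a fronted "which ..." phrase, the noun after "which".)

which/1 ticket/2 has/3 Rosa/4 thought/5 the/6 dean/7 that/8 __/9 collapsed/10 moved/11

The marked gap is inside the relative clause, the subject of "collapsed".
Its filler is the head noun "dean" (via "that"), at word 7.
(The other dependency links word 2 to a gap after word 11.)

7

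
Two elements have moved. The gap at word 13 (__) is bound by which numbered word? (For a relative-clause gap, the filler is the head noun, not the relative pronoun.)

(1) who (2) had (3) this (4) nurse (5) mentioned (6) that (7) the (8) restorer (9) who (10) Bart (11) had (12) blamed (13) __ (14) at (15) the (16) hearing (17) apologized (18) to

8

The marked gap is inside the relative clause, the direct object of "blamed".
Its filler is the head noun "restorer" (via "who"), at word 8.
(The other dependency links word 1 to a gap after word 18.)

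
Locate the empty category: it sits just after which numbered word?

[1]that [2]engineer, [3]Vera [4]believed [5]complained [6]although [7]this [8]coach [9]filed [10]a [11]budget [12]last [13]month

The displaced element is "that engineer" (word 2).
It is linked across 1 clause boundary (Ø).
It functions as the subject of "complained", so the gap sits immediately after word 4 ("believed").
Base order: Vera believed that engineer complained although this coach filed a budget last month.

4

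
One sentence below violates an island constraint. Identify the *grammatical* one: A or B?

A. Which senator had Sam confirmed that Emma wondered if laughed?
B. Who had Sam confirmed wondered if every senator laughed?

In A, the wh-phrase is extracted from inside a wh-island (introduced by "if"), which blocks movement.
In B, the extraction path crosses only that-complement boundaries, which are transparent.
So B is grammatical.

B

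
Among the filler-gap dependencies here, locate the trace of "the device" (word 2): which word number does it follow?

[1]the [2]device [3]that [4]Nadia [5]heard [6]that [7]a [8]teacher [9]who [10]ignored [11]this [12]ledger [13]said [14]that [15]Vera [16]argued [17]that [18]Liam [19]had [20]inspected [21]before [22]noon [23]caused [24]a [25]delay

The displaced element is "the device" (word 2).
It is linked across 3 clause boundaries (that → that → that).
It functions as the direct object of "inspected", so the gap sits immediately after word 20 ("inspected").
Base order: Nadia heard that a teacher who ignored this ledger said that Vera argued that Liam had inspected the device before noon.

20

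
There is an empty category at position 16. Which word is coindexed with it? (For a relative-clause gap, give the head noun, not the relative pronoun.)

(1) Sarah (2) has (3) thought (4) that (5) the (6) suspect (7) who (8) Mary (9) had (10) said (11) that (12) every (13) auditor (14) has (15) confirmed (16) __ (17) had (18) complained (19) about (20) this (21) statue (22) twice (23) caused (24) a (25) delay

The gap at 16 is the subject of "complained", inside a relative clause.
The relative pronoun is "who" (word 7); it is bound by the head noun immediately before it.
Its filler is the head noun "suspect", at word 6.

6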